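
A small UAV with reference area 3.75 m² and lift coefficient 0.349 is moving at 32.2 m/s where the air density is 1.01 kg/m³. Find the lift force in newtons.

L = 685 N

Dynamic pressure q = ½ρv² = ½ × 1.01 × 32.2² = 523.6 Pa.
L = q·S·CL = 523.6 × 3.75 × 0.349 = 685 N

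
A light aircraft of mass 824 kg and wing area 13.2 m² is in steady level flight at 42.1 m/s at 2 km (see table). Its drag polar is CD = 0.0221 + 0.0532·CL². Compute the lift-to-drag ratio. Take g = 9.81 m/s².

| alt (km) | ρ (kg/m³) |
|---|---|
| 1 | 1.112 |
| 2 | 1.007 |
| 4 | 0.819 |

At 2 km, from the table: ρ = 1.007 kg/m³.
In steady level flight, lift balances weight: W = mg = 824 × 9.81 = 8083.4 N.
q = ½ρv² = ½ × 1.007 × 42.1² = 892.4 Pa.
CL = W/(q·S) = 8083.4 / (892.4 × 13.2) = 0.6862.
CD = 0.0221 + 0.0532 × 0.6862² = 0.04715.
L/D = CL/CD = 0.6862 / 0.04715 = 14.6

L/D = 14.6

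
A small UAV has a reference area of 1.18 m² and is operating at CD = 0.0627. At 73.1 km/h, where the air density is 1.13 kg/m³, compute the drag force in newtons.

D = 17.2 N

Convert speed: v = 73.1 km/h ÷ 3.6 = 20.31 m/s.
Dynamic pressure q = ½ρv² = ½ × 1.13 × 20.31² = 233 Pa.
D = q·S·CD = 233 × 1.18 × 0.0627 = 17.2 N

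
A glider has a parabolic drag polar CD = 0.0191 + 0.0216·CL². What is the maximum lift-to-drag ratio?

(L/D)max = 24.6

For CD = CD0 + K·CL², (L/D)max occurs at CL* = √(CD0/K) and equals 1/(2√(K·CD0)).
(L/D)max = 1/(2√(0.0216 × 0.0191)) = 1/(2 × 0.02031) = 24.6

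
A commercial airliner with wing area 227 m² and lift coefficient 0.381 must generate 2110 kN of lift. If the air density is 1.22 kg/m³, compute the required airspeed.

v = 200 m/s

L = ½ρv²S·CL ⇒ v = √(2L/(ρ·S·CL))
v = √(2 × 2.11×10^6 / (1.22 × 227 × 0.381)) = √39990 = 200 m/s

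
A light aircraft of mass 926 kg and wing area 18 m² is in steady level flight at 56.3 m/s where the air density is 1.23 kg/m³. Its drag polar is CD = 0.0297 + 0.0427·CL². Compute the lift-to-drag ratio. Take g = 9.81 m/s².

L/D = 7.95

Level flight ⇒ L = W = m·g = 926 × 9.81 = 9084.1 N.
q = ½ρv² = ½ × 1.23 × 56.3² = 1949 Pa.
CL = W/(q·S) = 9084.1 / (1949 × 18) = 0.2589.
CD = 0.0297 + 0.0427 × 0.2589² = 0.03256.
L/D = CL/CD = 0.2589 / 0.03256 = 7.95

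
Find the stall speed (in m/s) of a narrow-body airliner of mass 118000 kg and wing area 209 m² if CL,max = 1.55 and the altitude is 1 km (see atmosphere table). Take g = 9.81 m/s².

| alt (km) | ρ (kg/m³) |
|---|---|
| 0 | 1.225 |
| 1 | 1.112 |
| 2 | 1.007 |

V_stall = 80.2 m/s

At 1 km, from the table: ρ = 1.112 kg/m³.
Stall occurs when L = W at CL,max. W = mg = 118000 × 9.81 = 1.158×10^6 N.
From L = ½ρV²S·CL,max = W: V_stall = √(2W/(ρSCL,max)) = √(2·1.158×10^6/(1.112·209·1.55))
V_stall = √6427 = 80.2 m/s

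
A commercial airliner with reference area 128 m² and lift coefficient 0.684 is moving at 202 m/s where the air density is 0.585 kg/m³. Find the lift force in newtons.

Dynamic pressure q = ½ρv² = ½ × 0.585 × 202² = 11940 Pa.
L = q·S·CL = 11940 × 128 × 0.684 = 1.04×10^6 N ≈ 1040 kN

L = 1.04×10^6 N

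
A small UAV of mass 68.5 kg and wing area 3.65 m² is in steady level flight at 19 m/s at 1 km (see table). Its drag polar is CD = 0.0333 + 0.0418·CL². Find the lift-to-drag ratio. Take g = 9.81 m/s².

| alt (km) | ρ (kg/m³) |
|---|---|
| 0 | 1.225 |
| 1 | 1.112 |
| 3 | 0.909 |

L/D = 13.4

At 1 km, from the table: ρ = 1.112 kg/m³.
In steady level flight, lift balances weight: W = mg = 68.5 × 9.81 = 671.99 N.
q = ½ρv² = ½ × 1.112 × 19² = 200.7 Pa.
CL = 2W/(ρv²S) = 2×671.99/(1.112×19²×3.65) = 0.9172.
CD = 0.0333 + 0.0418 × 0.9172² = 0.06847.
L/D = CL/CD = 0.9172 / 0.06847 = 13.4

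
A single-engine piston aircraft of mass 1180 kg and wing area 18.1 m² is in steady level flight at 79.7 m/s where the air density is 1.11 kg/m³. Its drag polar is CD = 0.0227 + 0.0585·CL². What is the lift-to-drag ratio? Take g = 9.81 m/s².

L/D = 7.37

In steady level flight, lift balances weight: W = mg = 1180 × 9.81 = 11576 N.
q = ½ρv² = ½ × 1.11 × 79.7² = 3525 Pa.
Required CL = L/(qS) = 11576/(3525·18.1) = 0.1814.
CD = 0.0227 + 0.0585 × 0.1814² = 0.02463.
L/D = CL/CD = 0.1814 / 0.02463 = 7.37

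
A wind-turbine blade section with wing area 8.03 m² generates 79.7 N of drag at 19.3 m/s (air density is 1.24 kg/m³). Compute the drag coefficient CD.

CD = 0.043

From D = ½ρv²S·CD, rearranging gives CD = 2D/(ρv²S).
CD = 2 × 79.7 / (1.24 × 19.3² × 8.03) = 0.043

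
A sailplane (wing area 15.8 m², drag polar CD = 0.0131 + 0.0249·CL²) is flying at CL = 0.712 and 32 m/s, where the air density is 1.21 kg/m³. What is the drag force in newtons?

D = 252 N

CD = 0.0131 + 0.0249 × 0.712² = 0.02572
D = ½ρv²S·CD = ½ × 1.21 × 32² × 15.8 × 0.02572 = 252 N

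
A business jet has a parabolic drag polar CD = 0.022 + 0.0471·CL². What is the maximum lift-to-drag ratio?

(L/D)max = 15.5

For CD = CD0 + K·CL², (L/D)max occurs at CL* = √(CD0/K) and equals 1/(2√(K·CD0)).
(L/D)max = 1/(2√(0.0471 × 0.022)) = 1/(2 × 0.03219) = 15.5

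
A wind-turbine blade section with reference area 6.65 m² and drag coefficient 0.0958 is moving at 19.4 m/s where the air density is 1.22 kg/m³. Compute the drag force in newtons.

Dynamic pressure q = ½ρv² = ½ × 1.22 × 19.4² = 229.6 Pa.
D = q·S·CD = 229.6 × 6.65 × 0.0958 = 146 N

D = 146 N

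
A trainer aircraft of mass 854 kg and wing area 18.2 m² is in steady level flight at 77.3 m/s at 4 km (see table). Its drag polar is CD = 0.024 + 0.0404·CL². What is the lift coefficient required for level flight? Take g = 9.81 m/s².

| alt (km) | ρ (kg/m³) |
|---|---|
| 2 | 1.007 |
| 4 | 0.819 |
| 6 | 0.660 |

At 4 km, from the table: ρ = 0.819 kg/m³.
In steady level flight, lift balances weight: W = mg = 854 × 9.81 = 8377.7 N.
Dynamic pressure q = 0.5 × 0.819 × 77.3² = 2447 Pa.
CL = 2W/(ρv²S) = 2×8377.7/(0.819×77.3²×18.2) = 0.1881.

CL = 0.188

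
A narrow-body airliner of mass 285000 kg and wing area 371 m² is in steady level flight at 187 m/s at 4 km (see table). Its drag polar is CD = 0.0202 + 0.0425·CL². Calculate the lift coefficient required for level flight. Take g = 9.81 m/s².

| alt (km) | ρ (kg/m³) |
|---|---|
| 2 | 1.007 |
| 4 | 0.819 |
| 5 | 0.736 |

CL = 0.526

At 4 km, from the table: ρ = 0.819 kg/m³.
In steady level flight, lift balances weight: W = mg = 285000 × 9.81 = 2.7958×10^6 N.
Dynamic pressure q = 0.5 × 0.819 × 187² = 14320 Pa.
Required CL = L/(qS) = 2.7958×10^6/(14320·371) = 0.5263.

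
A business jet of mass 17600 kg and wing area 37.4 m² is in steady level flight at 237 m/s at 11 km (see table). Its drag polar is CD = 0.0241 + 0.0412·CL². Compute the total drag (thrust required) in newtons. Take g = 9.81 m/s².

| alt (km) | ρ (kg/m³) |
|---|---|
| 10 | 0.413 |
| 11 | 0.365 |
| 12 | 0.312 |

D = 12400 N

At 11 km, from the table: ρ = 0.365 kg/m³.
Level flight ⇒ L = W = m·g = 17600 × 9.81 = 1.7266×10^5 N.
q = ½ρv² = ½ × 0.365 × 237² = 10250 Pa.
Required CL = L/(qS) = 1.7266×10^5/(10250·37.4) = 0.4504.
CD = 0.0241 + 0.0412 × 0.4504² = 0.03246.
D = q·S·CD = 10250 × 37.4 × 0.03246 = 12440 N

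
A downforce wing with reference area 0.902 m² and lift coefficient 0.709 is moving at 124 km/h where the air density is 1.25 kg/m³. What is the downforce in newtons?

Convert speed: v = 124 km/h ÷ 3.6 = 34.44 m/s.
L = ½ρv²S·CL = ½ × 1.25 × 34.44² × 0.902 × 0.709 = 474 N

L = 474 N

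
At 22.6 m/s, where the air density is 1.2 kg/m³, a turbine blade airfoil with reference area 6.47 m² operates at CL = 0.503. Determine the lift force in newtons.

L = ½ρv²S·CL = ½ × 1.2 × 22.6² × 6.47 × 0.503 = 997 N

L = 997 N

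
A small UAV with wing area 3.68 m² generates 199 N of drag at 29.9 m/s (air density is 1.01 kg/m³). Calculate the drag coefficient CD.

CD = 0.12

From D = ½ρv²S·CD, rearranging gives CD = 2D/(ρv²S).
CD = 2 × 199 / (1.01 × 29.9² × 3.68) = 0.12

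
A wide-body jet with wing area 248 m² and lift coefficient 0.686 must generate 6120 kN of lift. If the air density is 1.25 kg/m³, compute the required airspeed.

L = ½ρv²S·CL ⇒ v = √(2L/(ρ·S·CL))
v = √(2 × 6.12×10^6 / (1.25 × 248 × 0.686)) = √57560 = 240 m/s

v = 240 m/s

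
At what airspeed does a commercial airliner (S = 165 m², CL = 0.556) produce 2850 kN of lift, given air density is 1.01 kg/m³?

v = 248 m/s

L = ½ρv²S·CL ⇒ v = √(2L/(ρ·S·CL))
v = √(2 × 2.85×10^6 / (1.01 × 165 × 0.556)) = √61520 = 248 m/s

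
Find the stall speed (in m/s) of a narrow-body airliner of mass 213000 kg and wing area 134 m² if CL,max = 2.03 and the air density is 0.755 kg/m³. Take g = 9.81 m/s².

V_stall = 143 m/s

Stall occurs when L = W at CL,max. W = mg = 213000 × 9.81 = 2.09×10^6 N.
From L = ½ρV²S·CL,max = W: V_stall = √(2W/(ρSCL,max)) = √(2·2.09×10^6/(0.755·134·2.03))
V_stall = √20350 = 143 m/s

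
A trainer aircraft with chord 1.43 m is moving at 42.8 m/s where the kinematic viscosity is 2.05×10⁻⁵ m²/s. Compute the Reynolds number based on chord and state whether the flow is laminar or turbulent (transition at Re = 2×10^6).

Re = 2.99×10^6 (turbulent)

Re = v·c/ν = 42.8 × 1.43 / (2.05×10⁻⁵) = 2.99×10^6
Since 2.99×10^6 > 2×10^6, the flow is turbulent.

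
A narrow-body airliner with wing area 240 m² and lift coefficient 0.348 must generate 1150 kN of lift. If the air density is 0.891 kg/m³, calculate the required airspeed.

v = 176 m/s

L = ½ρv²S·CL ⇒ v = √(2L/(ρ·S·CL))
v = √(2 × 1.15×10^6 / (0.891 × 240 × 0.348)) = √30910 = 176 m/s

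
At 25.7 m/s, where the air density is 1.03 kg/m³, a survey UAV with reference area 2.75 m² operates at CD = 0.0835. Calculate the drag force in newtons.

Dynamic pressure q = ½ρv² = ½ × 1.03 × 25.7² = 340.2 Pa.
D = q·S·CD = 340.2 × 2.75 × 0.0835 = 78.1 N

D = 78.1 N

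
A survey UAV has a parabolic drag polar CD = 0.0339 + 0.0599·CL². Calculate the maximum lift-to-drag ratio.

(L/D)max = 11.1

For CD = CD0 + K·CL², (L/D)max occurs at CL* = √(CD0/K) and equals 1/(2√(K·CD0)).
(L/D)max = 1/(2√(0.0599 × 0.0339)) = 1/(2 × 0.04506) = 11.1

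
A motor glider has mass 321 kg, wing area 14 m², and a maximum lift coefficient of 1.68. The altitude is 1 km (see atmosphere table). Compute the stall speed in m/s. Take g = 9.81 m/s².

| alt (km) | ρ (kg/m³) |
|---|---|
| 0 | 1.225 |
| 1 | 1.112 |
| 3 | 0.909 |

V_stall = 15.5 m/s

At 1 km, from the table: ρ = 1.112 kg/m³.
Weight W = mg = 321 × 9.81 = 3149 N.
From L = ½ρV²S·CL,max = W: V_stall = √(2W/(ρSCL,max)) = √(2·3149/(1.112·14·1.68))
V_stall = √240.8 = 15.5 m/s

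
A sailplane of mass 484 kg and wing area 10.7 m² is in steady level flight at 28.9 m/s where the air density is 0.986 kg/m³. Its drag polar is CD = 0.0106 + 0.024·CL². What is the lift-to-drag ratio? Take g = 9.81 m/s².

Weight W = mg = 484 × 9.81 = 4748 N; in level flight L = W.
Dynamic pressure q = 0.5 × 0.986 × 28.9² = 411.8 Pa.
Required CL = L/(qS) = 4748/(411.8·10.7) = 1.078.
CD = 0.0106 + 0.024 × 1.078² = 0.03847.
L/D = CL/CD = 1.078 / 0.03847 = 28

L/D = 28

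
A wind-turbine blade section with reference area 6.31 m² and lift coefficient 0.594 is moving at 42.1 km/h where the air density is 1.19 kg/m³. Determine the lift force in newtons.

Convert speed: v = 42.1 km/h ÷ 3.6 = 11.69 m/s.
Dynamic pressure q = ½ρv² = ½ × 1.19 × 11.69² = 81.37 Pa.
L = q·S·CL = 81.37 × 6.31 × 0.594 = 305 N

L = 305 N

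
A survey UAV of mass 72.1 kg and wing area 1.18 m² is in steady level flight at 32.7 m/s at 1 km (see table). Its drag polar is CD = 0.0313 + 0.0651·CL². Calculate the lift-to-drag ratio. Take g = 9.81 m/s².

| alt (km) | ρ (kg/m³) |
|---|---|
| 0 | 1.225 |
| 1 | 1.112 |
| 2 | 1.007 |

At 1 km, from the table: ρ = 1.112 kg/m³.
Level flight ⇒ L = W = m·g = 72.1 × 9.81 = 707.3 N.
Dynamic pressure q = 0.5 × 1.112 × 32.7² = 594.5 Pa.
CL = W/(q·S) = 707.3 / (594.5 × 1.18) = 1.008.
CD = 0.0313 + 0.0651 × 1.008² = 0.09747.
L/D = CL/CD = 1.008 / 0.09747 = 10.3

L/D = 10.3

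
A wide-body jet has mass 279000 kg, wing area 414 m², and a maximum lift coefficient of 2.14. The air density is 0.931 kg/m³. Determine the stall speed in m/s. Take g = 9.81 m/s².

V_stall = 81.5 m/s

Stall occurs when L = W at CL,max. W = mg = 279000 × 9.81 = 2.737×10^6 N.
From L = ½ρV²S·CL,max = W: V_stall = √(2W/(ρSCL,max)) = √(2·2.737×10^6/(0.931·414·2.14))
V_stall = √6637 = 81.5 m/s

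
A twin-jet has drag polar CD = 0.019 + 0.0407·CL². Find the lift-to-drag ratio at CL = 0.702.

CD = 0.019 + 0.0407 × 0.702² = 0.03906
L/D = CL/CD = 0.702 / 0.03906 = 18

L/D = 18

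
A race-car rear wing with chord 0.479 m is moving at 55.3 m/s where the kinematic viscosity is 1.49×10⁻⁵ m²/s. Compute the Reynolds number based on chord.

Re = 1.78×10^6

Re = v·c/ν = 55.3 × 0.479 / (1.49×10⁻⁵) = 1.78×10^6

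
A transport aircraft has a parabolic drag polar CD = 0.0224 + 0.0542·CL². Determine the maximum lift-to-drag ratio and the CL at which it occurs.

For CD = CD0 + K·CL², (L/D)max occurs at CL* = √(CD0/K) and equals 1/(2√(K·CD0)).
(L/D)max = 1/(2√(0.0542 × 0.0224)) = 1/(2 × 0.03484) = 14.3
CL* = √(0.0224/0.0542) = 0.643

(L/D)max = 14.3, at CL = 0.643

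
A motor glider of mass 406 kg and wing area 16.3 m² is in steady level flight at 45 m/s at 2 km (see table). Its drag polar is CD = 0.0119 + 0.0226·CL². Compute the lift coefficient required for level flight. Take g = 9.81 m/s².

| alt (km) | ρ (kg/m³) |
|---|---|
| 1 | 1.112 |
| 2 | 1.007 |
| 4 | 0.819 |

CL = 0.24

At 2 km, from the table: ρ = 1.007 kg/m³.
Weight W = mg = 406 × 9.81 = 3982.9 N; in level flight L = W.
Dynamic pressure q = 0.5 × 1.007 × 45² = 1020 Pa.
Required CL = L/(qS) = 3982.9/(1020·16.3) = 0.2397.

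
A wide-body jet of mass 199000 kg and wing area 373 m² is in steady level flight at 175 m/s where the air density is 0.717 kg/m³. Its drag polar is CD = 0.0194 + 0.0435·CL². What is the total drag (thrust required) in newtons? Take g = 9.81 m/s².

Level flight ⇒ L = W = m·g = 199000 × 9.81 = 1.9522×10^6 N.
Dynamic pressure q = 0.5 × 0.717 × 175² = 10980 Pa.
CL = 2W/(ρv²S) = 2×1.9522×10^6/(0.717×175²×373) = 0.4767.
CD = 0.0194 + 0.0435 × 0.4767² = 0.02929.
D = q·S·CD = 10980 × 373 × 0.02929 = 1.199×10^5 N

D = 1.2×10^5 N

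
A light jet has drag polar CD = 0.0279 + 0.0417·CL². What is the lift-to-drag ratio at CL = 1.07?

CD = 0.0279 + 0.0417 × 1.07² = 0.07564
L/D = CL/CD = 1.07 / 0.07564 = 14.1

L/D = 14.1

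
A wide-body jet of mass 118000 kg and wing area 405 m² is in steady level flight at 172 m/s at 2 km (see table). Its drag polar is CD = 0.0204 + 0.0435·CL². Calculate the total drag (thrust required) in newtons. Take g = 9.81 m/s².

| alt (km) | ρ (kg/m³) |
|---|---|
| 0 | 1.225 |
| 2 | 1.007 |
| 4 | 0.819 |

D = 1.33×10^5 N

At 2 km, from the table: ρ = 1.007 kg/m³.
Weight W = mg = 118000 × 9.81 = 1.1576×10^6 N; in level flight L = W.
Dynamic pressure q = 0.5 × 1.007 × 172² = 14900 Pa.
Required CL = L/(qS) = 1.1576×10^6/(14900·405) = 0.1919.
CD = 0.0204 + 0.0435 × 0.1919² = 0.022.
D = q·S·CD = 14900 × 405 × 0.022 = 1.327×10^5 N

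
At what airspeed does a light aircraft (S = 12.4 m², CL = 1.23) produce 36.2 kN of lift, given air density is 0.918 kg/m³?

v = 71.9 m/s

L = ½ρv²S·CL ⇒ v = √(2L/(ρ·S·CL))
v = √(2 × 36200 / (0.918 × 12.4 × 1.23)) = √5171 = 71.9 m/s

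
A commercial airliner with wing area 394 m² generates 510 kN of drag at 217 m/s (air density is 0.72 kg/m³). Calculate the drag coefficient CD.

CD = 0.0764

From D = ½ρv²S·CD, rearranging gives CD = 2D/(ρv²S).
CD = 2 × 5.1×10^5 / (0.72 × 217² × 394) = 0.0764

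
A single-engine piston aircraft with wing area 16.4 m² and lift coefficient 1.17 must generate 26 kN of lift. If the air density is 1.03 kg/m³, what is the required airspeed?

v = 51.3 m/s

L = ½ρv²S·CL ⇒ v = √(2L/(ρ·S·CL))
v = √(2 × 26000 / (1.03 × 16.4 × 1.17)) = √2631 = 51.3 m/s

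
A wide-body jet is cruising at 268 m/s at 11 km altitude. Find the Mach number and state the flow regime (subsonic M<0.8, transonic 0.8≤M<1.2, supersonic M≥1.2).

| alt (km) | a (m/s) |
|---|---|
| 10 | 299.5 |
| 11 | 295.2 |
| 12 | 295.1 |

M = 0.908 (transonic)

At 11 km, from the table: a = 295.2 m/s.
M = v/a = 268 / 295.2 = 0.908
M = 0.908 → transonic.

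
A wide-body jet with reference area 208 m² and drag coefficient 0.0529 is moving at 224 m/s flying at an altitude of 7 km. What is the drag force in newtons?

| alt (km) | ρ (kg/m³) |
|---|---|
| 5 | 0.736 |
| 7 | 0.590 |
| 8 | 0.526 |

D = 1.63×10^5 N

At 7 km, from the table: ρ = 0.590 kg/m³.
Dynamic pressure q = ½ρv² = ½ × 0.59 × 224² = 14800 Pa.
D = q·S·CD = 14800 × 208 × 0.0529 = 1.63×10^5 N ≈ 163 kN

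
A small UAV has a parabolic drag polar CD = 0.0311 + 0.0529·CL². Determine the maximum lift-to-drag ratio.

For CD = CD0 + K·CL², (L/D)max occurs at CL* = √(CD0/K) and equals 1/(2√(K·CD0)).
(L/D)max = 1/(2√(0.0529 × 0.0311)) = 1/(2 × 0.04056) = 12.3

(L/D)max = 12.3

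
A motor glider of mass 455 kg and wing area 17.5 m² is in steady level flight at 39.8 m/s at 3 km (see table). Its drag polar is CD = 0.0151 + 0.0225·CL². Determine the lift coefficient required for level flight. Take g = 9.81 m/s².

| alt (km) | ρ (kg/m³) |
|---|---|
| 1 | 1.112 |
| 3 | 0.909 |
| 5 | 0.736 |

CL = 0.354

At 3 km, from the table: ρ = 0.909 kg/m³.
In steady level flight, lift balances weight: W = mg = 455 × 9.81 = 4463.6 N.
Dynamic pressure q = 0.5 × 0.909 × 39.8² = 719.9 Pa.
Required CL = L/(qS) = 4463.6/(719.9·17.5) = 0.3543.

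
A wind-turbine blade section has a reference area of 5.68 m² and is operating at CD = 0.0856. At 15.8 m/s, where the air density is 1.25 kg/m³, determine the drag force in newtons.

D = 75.9 N

D = ½ρv²S·CD = ½ × 1.25 × 15.8² × 5.68 × 0.0856 = 75.9 N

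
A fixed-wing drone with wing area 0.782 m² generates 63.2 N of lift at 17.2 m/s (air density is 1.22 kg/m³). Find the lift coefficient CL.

From L = ½ρv²S·CL, rearranging gives CL = 2L/(ρv²S).
CL = 2 × 63.2 / (1.22 × 17.2² × 0.782) = 0.448

CL = 0.448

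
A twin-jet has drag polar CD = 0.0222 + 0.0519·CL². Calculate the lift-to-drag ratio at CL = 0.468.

CD = 0.0222 + 0.0519 × 0.468² = 0.03357
L/D = CL/CD = 0.468 / 0.03357 = 13.9

L/D = 13.9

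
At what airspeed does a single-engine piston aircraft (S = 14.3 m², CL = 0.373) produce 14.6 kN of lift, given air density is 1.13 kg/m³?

v = 69.6 m/s

L = ½ρv²S·CL ⇒ v = √(2L/(ρ·S·CL))
v = √(2 × 14600 / (1.13 × 14.3 × 0.373)) = √4845 = 69.6 m/s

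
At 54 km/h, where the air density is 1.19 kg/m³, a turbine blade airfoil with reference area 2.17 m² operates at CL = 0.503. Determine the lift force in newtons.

Convert speed: v = 54 km/h ÷ 3.6 = 15 m/s.
Dynamic pressure q = ½ρv² = ½ × 1.19 × 15² = 133.9 Pa.
L = q·S·CL = 133.9 × 2.17 × 0.503 = 146 N

L = 146 N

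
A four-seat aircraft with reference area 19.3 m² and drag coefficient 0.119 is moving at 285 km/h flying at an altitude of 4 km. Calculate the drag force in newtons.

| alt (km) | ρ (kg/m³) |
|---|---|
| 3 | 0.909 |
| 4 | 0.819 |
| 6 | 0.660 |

At 4 km, from the table: ρ = 0.819 kg/m³.
Convert speed: v = 285 km/h ÷ 3.6 = 79.17 m/s.
Dynamic pressure q = ½ρv² = ½ × 0.819 × 79.17² = 2566 Pa.
D = q·S·CD = 2566 × 19.3 × 0.119 = 5890 N ≈ 5.89 kN

D = 5890 N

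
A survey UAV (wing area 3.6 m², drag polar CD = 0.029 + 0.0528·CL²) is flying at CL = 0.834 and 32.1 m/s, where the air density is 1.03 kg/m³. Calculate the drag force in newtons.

D = 126 N

CD = 0.029 + 0.0528 × 0.834² = 0.06573
D = ½ρv²S·CD = ½ × 1.03 × 32.1² × 3.6 × 0.06573 = 126 N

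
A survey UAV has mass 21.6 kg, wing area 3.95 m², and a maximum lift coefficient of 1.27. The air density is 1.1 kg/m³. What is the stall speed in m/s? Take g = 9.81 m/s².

V_stall = 8.76 m/s

At stall, lift equals weight: L = W = m·g = 21.6 × 9.81 = 211.9 N.
From L = ½ρV²S·CL,max = W: V_stall = √(2W/(ρSCL,max)) = √(2·211.9/(1.1·3.95·1.27))
V_stall = √76.8 = 8.76 m/s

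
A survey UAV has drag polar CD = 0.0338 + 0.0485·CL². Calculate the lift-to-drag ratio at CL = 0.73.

L/D = 12.2

CD = 0.0338 + 0.0485 × 0.73² = 0.05965
L/D = CL/CD = 0.73 / 0.05965 = 12.2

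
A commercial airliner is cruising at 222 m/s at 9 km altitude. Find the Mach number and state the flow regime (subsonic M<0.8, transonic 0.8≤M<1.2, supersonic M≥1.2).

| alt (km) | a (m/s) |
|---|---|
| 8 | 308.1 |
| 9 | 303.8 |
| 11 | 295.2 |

At 9 km, from the table: a = 303.8 m/s.
M = v/a = 222 / 303.8 = 0.731
M = 0.731 → subsonic.

M = 0.731 (subsonic)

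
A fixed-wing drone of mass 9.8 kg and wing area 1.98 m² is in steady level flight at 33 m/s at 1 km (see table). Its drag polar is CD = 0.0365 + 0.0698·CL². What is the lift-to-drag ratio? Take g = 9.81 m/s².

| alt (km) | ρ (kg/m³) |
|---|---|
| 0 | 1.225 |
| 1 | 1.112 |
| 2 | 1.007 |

L/D = 2.17

At 1 km, from the table: ρ = 1.112 kg/m³.
Level flight ⇒ L = W = m·g = 9.8 × 9.81 = 96.138 N.
Dynamic pressure q = 0.5 × 1.112 × 33² = 605.5 Pa.
Required CL = L/(qS) = 96.138/(605.5·1.98) = 0.08019.
CD = 0.0365 + 0.0698 × 0.08019² = 0.03695.
L/D = CL/CD = 0.08019 / 0.03695 = 2.17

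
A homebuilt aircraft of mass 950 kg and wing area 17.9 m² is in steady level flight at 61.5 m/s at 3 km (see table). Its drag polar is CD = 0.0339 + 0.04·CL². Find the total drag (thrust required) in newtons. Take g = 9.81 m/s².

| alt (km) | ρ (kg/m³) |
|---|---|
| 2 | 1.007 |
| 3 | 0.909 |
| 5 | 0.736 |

At 3 km, from the table: ρ = 0.909 kg/m³.
In steady level flight, lift balances weight: W = mg = 950 × 9.81 = 9319.5 N.
q = ½ρv² = ½ × 0.909 × 61.5² = 1719 Pa.
CL = W/(q·S) = 9319.5 / (1719 × 17.9) = 0.3029.
CD = 0.0339 + 0.04 × 0.3029² = 0.03757.
D = q·S·CD = 1719 × 17.9 × 0.03757 = 1156 N

D = 1160 N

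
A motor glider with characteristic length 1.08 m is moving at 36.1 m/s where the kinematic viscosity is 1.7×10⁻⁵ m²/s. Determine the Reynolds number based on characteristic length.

Re = v·c/ν = 36.1 × 1.08 / (1.7×10⁻⁵) = 2.29×10^6

Re = 2.29×10^6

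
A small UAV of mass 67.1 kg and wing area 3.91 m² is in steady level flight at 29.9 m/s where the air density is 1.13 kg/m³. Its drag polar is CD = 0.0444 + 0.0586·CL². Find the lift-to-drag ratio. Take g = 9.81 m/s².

In steady level flight, lift balances weight: W = mg = 67.1 × 9.81 = 658.25 N.
q = ½ρv² = ½ × 1.13 × 29.9² = 505.1 Pa.
Required CL = L/(qS) = 658.25/(505.1·3.91) = 0.3333.
CD = 0.0444 + 0.0586 × 0.3333² = 0.05091.
L/D = CL/CD = 0.3333 / 0.05091 = 6.55

L/D = 6.55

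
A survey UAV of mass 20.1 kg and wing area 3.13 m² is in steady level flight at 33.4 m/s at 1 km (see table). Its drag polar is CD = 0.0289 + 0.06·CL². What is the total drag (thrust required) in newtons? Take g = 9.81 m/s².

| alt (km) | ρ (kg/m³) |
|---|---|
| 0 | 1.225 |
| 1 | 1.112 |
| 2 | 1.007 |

D = 57.3 N

At 1 km, from the table: ρ = 1.112 kg/m³.
Level flight ⇒ L = W = m·g = 20.1 × 9.81 = 197.18 N.
Dynamic pressure q = 0.5 × 1.112 × 33.4² = 620.3 Pa.
CL = 2W/(ρv²S) = 2×197.18/(1.112×33.4²×3.13) = 0.1016.
CD = 0.0289 + 0.06 × 0.1016² = 0.02952.
D = q·S·CD = 620.3 × 3.13 × 0.02952 = 57.31 N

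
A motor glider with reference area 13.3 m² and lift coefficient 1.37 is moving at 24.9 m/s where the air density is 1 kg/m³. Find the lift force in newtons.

L = 5650 N

L = ½ρv²S·CL = ½ × 1 × 24.9² × 13.3 × 1.37 = 5650 N ≈ 5.65 kN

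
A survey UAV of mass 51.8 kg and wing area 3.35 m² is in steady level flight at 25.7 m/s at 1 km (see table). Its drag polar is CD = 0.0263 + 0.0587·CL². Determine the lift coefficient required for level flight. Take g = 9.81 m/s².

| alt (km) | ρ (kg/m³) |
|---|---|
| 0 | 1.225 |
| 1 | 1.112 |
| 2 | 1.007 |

CL = 0.413

At 1 km, from the table: ρ = 1.112 kg/m³.
In steady level flight, lift balances weight: W = mg = 51.8 × 9.81 = 508.16 N.
Dynamic pressure q = 0.5 × 1.112 × 25.7² = 367.2 Pa.
Required CL = L/(qS) = 508.16/(367.2·3.35) = 0.4131.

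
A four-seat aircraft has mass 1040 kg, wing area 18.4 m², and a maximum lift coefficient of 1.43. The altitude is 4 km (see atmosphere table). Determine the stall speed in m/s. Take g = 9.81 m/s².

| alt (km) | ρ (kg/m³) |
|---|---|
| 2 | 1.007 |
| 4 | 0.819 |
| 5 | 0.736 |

V_stall = 30.8 m/s

At 4 km, from the table: ρ = 0.819 kg/m³.
Weight W = mg = 1040 × 9.81 = 10200 N.
V_stall = √(2W/(ρ·S·CL,max)) = √(2 × 10200 / (0.819 × 18.4 × 1.43))
V_stall = √946.9 = 30.8 m/s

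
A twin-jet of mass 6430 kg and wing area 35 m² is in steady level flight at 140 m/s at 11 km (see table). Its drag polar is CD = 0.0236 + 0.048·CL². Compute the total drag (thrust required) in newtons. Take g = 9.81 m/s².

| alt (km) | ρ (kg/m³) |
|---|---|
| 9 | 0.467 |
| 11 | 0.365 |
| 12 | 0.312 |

D = 4480 N

At 11 km, from the table: ρ = 0.365 kg/m³.
Weight W = mg = 6430 × 9.81 = 63078 N; in level flight L = W.
q = ½ρv² = ½ × 0.365 × 140² = 3577 Pa.
CL = W/(q·S) = 63078 / (3577 × 35) = 0.5038.
CD = 0.0236 + 0.048 × 0.5038² = 0.03579.
D = q·S·CD = 3577 × 35 × 0.03579 = 4480 N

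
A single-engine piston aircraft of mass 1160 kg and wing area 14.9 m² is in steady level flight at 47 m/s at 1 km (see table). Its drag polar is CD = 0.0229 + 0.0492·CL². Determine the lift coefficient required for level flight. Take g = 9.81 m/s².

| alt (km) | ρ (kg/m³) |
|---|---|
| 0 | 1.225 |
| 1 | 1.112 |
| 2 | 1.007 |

At 1 km, from the table: ρ = 1.112 kg/m³.
Weight W = mg = 1160 × 9.81 = 11380 N; in level flight L = W.
q = ½ρv² = ½ × 1.112 × 47² = 1228 Pa.
Required CL = L/(qS) = 11380/(1228·14.9) = 0.6218.

CL = 0.622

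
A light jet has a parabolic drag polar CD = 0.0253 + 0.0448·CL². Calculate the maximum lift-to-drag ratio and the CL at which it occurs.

For CD = CD0 + K·CL², (L/D)max occurs at CL* = √(CD0/K) and equals 1/(2√(K·CD0)).
(L/D)max = 1/(2√(0.0448 × 0.0253)) = 1/(2 × 0.03367) = 14.9
CL* = √(0.0253/0.0448) = 0.751

(L/D)max = 14.9, at CL = 0.751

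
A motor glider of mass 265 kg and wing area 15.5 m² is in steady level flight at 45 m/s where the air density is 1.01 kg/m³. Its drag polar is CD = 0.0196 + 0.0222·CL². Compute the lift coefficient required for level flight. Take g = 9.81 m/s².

CL = 0.164

Level flight ⇒ L = W = m·g = 265 × 9.81 = 2599.7 N.
Dynamic pressure q = 0.5 × 1.01 × 45² = 1023 Pa.
CL = 2W/(ρv²S) = 2×2599.7/(1.01×45²×15.5) = 0.164.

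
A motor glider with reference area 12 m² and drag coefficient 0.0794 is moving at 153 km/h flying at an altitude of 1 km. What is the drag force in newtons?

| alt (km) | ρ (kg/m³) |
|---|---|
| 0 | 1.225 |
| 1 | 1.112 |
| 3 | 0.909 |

At 1 km, from the table: ρ = 1.112 kg/m³.
Convert speed: v = 153 km/h ÷ 3.6 = 42.5 m/s.
D = ½ρv²S·CD = ½ × 1.112 × 42.5² × 12 × 0.0794 = 957 N

D = 957 N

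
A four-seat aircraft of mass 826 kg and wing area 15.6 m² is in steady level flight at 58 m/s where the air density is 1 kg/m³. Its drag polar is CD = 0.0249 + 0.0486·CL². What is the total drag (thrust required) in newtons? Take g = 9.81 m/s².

D = 775 N

Weight W = mg = 826 × 9.81 = 8103.1 N; in level flight L = W.
q = ½ρv² = ½ × 1 × 58² = 1682 Pa.
CL = W/(q·S) = 8103.1 / (1682 × 15.6) = 0.3088.
CD = 0.0249 + 0.0486 × 0.3088² = 0.02953.
D = q·S·CD = 1682 × 15.6 × 0.02953 = 775 N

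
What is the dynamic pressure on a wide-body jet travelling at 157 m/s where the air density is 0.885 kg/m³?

q = 10900 Pa

q = ½ρv² = ½ × 0.885 × 157² = 10900 Pa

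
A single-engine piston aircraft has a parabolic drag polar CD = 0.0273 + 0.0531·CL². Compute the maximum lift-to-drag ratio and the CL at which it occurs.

For CD = CD0 + K·CL², (L/D)max occurs at CL* = √(CD0/K) and equals 1/(2√(K·CD0)).
(L/D)max = 1/(2√(0.0531 × 0.0273)) = 1/(2 × 0.03807) = 13.1
CL* = √(0.0273/0.0531) = 0.717

(L/D)max = 13.1, at CL = 0.717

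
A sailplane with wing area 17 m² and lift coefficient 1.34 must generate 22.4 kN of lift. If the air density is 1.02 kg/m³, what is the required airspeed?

L = ½ρv²S·CL ⇒ v = √(2L/(ρ·S·CL))
v = √(2 × 22400 / (1.02 × 17 × 1.34)) = √1928 = 43.9 m/s

v = 43.9 m/s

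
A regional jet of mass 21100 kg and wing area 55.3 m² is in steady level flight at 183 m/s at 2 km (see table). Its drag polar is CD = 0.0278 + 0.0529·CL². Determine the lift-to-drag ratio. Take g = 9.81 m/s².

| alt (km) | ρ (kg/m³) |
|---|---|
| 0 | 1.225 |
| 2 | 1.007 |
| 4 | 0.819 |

L/D = 7.3

At 2 km, from the table: ρ = 1.007 kg/m³.
Level flight ⇒ L = W = m·g = 21100 × 9.81 = 2.0699×10^5 N.
Dynamic pressure q = 0.5 × 1.007 × 183² = 16860 Pa.
CL = W/(q·S) = 2.0699×10^5 / (16860 × 55.3) = 0.222.
CD = 0.0278 + 0.0529 × 0.222² = 0.03041.
L/D = CL/CD = 0.222 / 0.03041 = 7.3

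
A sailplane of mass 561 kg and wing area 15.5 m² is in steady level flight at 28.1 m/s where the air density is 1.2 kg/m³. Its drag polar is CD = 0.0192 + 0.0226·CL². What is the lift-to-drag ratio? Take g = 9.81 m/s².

Level flight ⇒ L = W = m·g = 561 × 9.81 = 5503.4 N.
Dynamic pressure q = 0.5 × 1.2 × 28.1² = 473.8 Pa.
Required CL = L/(qS) = 5503.4/(473.8·15.5) = 0.7494.
CD = 0.0192 + 0.0226 × 0.7494² = 0.03189.
L/D = CL/CD = 0.7494 / 0.03189 = 23.5

L/D = 23.5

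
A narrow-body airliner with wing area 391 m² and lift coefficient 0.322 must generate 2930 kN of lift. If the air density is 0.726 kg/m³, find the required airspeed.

L = ½ρv²S·CL ⇒ v = √(2L/(ρ·S·CL))
v = √(2 × 2.93×10^6 / (0.726 × 391 × 0.322)) = √64110 = 253 m/s

v = 253 m/s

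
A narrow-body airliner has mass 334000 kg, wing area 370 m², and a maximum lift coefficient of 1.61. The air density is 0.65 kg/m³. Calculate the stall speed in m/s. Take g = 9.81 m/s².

V_stall = 130 m/s

Stall occurs when L = W at CL,max. W = mg = 334000 × 9.81 = 3.277×10^6 N.
From L = ½ρV²S·CL,max = W: V_stall = √(2W/(ρSCL,max)) = √(2·3.277×10^6/(0.65·370·1.61))
V_stall = √16920 = 130 m/s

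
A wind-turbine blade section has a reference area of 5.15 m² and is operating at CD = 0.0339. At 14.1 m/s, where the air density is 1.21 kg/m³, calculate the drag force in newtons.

D = 21 N

Dynamic pressure q = ½ρv² = ½ × 1.21 × 14.1² = 120.3 Pa.
D = q·S·CD = 120.3 × 5.15 × 0.0339 = 21 N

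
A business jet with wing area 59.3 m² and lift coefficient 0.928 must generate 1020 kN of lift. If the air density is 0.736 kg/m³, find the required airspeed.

L = ½ρv²S·CL ⇒ v = √(2L/(ρ·S·CL))
v = √(2 × 1.02×10^6 / (0.736 × 59.3 × 0.928)) = √50370 = 224 m/s

v = 224 m/s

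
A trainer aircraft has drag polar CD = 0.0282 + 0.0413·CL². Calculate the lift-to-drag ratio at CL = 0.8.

CD = 0.0282 + 0.0413 × 0.8² = 0.05463
L/D = CL/CD = 0.8 / 0.05463 = 14.6

L/D = 14.6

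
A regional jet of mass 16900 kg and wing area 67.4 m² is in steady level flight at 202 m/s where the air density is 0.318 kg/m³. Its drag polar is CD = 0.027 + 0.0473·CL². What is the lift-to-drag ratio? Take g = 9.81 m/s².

Level flight ⇒ L = W = m·g = 16900 × 9.81 = 1.6579×10^5 N.
q = ½ρv² = ½ × 0.318 × 202² = 6488 Pa.
CL = W/(q·S) = 1.6579×10^5 / (6488 × 67.4) = 0.3791.
CD = 0.027 + 0.0473 × 0.3791² = 0.0338.
L/D = CL/CD = 0.3791 / 0.0338 = 11.2

L/D = 11.2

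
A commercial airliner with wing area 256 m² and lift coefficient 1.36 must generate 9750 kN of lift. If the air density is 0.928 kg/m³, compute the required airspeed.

L = ½ρv²S·CL ⇒ v = √(2L/(ρ·S·CL))
v = √(2 × 9.75×10^6 / (0.928 × 256 × 1.36)) = √60350 = 246 m/s

v = 246 m/s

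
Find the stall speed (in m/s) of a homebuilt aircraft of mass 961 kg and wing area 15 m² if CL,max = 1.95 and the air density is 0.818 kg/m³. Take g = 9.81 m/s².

Weight W = mg = 961 × 9.81 = 9427 N.
From L = ½ρV²S·CL,max = W: V_stall = √(2W/(ρSCL,max)) = √(2·9427/(0.818·15·1.95))
V_stall = √788 = 28.1 m/s

V_stall = 28.1 m/s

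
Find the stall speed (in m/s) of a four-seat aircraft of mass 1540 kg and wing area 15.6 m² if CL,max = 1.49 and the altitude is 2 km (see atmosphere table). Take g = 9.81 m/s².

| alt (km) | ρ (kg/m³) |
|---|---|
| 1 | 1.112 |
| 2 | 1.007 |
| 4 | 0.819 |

At 2 km, from the table: ρ = 1.007 kg/m³.
At stall, lift equals weight: L = W = m·g = 1540 × 9.81 = 15110 N.
V_stall = √(2W/(ρ·S·CL,max)) = √(2 × 15110 / (1.007 × 15.6 × 1.49))
V_stall = √1291 = 35.9 m/s

V_stall = 35.9 m/s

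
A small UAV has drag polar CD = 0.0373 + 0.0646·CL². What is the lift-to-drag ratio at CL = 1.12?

L/D = 9.46

CD = 0.0373 + 0.0646 × 1.12² = 0.1183
L/D = CL/CD = 1.12 / 0.1183 = 9.46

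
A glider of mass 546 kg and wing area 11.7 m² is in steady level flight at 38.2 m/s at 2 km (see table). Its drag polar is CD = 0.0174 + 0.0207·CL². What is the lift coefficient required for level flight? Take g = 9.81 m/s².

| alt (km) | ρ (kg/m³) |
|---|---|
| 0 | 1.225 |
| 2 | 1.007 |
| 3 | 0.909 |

At 2 km, from the table: ρ = 1.007 kg/m³.
Level flight ⇒ L = W = m·g = 546 × 9.81 = 5356.3 N.
q = ½ρv² = ½ × 1.007 × 38.2² = 734.7 Pa.
CL = 2W/(ρv²S) = 2×5356.3/(1.007×38.2²×11.7) = 0.6231.

CL = 0.623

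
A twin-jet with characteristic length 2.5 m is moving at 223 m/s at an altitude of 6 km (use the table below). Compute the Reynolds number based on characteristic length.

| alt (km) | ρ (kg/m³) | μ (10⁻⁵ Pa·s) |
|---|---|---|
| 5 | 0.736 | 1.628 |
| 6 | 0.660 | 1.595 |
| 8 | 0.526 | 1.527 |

Re = 2.31×10^7

At 6 km, from the table: ρ = 0.660 kg/m³, μ = 1.595×10⁻⁵ Pa·s.
Re = ρ·v·c/μ = 0.66 × 223 × 2.5 / (1.595×10⁻⁵) = 2.31×10^7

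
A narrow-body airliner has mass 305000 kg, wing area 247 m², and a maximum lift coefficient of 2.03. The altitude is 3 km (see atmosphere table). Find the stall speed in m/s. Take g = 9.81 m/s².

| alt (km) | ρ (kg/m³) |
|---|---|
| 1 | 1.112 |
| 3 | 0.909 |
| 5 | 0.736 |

V_stall = 115 m/s

At 3 km, from the table: ρ = 0.909 kg/m³.
Weight W = mg = 305000 × 9.81 = 2.992×10^6 N.
V_stall = √(2W/(ρ·S·CL,max)) = √(2 × 2.992×10^6 / (0.909 × 247 × 2.03))
V_stall = √13130 = 115 m/s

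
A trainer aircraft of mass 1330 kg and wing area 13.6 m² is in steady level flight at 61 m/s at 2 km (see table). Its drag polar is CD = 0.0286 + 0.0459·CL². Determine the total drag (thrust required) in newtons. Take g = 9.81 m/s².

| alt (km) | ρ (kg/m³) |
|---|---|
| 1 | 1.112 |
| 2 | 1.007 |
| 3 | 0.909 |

D = 1040 N

At 2 km, from the table: ρ = 1.007 kg/m³.
In steady level flight, lift balances weight: W = mg = 1330 × 9.81 = 13047 N.
Dynamic pressure q = 0.5 × 1.007 × 61² = 1874 Pa.
CL = 2W/(ρv²S) = 2×13047/(1.007×61²×13.6) = 0.5121.
CD = 0.0286 + 0.0459 × 0.5121² = 0.04064.
D = q·S·CD = 1874 × 13.6 × 0.04064 = 1035 N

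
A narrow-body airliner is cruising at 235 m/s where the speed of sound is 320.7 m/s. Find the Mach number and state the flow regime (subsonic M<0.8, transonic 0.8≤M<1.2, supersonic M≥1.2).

M = 0.733 (subsonic)

M = v/a = 235 / 320.7 = 0.733
M = 0.733 → subsonic.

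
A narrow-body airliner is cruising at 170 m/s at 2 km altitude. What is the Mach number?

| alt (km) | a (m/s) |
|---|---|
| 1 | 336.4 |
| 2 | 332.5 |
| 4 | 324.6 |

At 2 km, from the table: a = 332.5 m/s.
M = v/a = 170 / 332.5 = 0.511

M = 0.511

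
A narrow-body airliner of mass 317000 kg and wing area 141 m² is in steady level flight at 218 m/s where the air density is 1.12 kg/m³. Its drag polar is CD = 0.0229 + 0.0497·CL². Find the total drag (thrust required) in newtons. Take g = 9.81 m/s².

Level flight ⇒ L = W = m·g = 317000 × 9.81 = 3.1098×10^6 N.
Dynamic pressure q = 0.5 × 1.12 × 218² = 26610 Pa.
CL = W/(q·S) = 3.1098×10^6 / (26610 × 141) = 0.8287.
CD = 0.0229 + 0.0497 × 0.8287² = 0.05703.
D = q·S·CD = 26610 × 141 × 0.05703 = 2.14×10^5 N

D = 2.14×10^5 N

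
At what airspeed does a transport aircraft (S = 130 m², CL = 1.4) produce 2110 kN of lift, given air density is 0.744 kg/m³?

v = 177 m/s

L = ½ρv²S·CL ⇒ v = √(2L/(ρ·S·CL))
v = √(2 × 2.11×10^6 / (0.744 × 130 × 1.4)) = √31170 = 177 m/s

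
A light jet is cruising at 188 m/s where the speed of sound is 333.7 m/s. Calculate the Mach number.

M = v/a = 188 / 333.7 = 0.563

M = 0.563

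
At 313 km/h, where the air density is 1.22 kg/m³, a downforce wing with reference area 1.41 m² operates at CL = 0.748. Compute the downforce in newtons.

Convert speed: v = 313 km/h ÷ 3.6 = 86.94 m/s.
L = ½ρv²S·CL = ½ × 1.22 × 86.94² × 1.41 × 0.748 = 4860 N

L = 4860 N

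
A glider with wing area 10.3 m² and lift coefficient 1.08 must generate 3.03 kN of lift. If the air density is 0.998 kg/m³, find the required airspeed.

L = ½ρv²S·CL ⇒ v = √(2L/(ρ·S·CL))
v = √(2 × 3030 / (0.998 × 10.3 × 1.08)) = √545.9 = 23.4 m/s

v = 23.4 m/s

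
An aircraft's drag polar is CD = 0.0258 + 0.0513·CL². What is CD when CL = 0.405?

CD = 0.0258 + 0.0513 × 0.405² = 0.0258 + 0.008414 = 0.0342

CD = 0.0342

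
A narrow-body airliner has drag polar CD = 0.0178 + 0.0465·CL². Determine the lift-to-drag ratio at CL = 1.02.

CD = 0.0178 + 0.0465 × 1.02² = 0.06618
L/D = CL/CD = 1.02 / 0.06618 = 15.4

L/D = 15.4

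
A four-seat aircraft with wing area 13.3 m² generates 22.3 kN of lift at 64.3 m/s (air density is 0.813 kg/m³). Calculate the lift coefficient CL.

From L = ½ρv²S·CL, rearranging gives CL = 2L/(ρv²S).
CL = 2 × 22300 / (0.813 × 64.3² × 13.3) = 0.998

CL = 0.998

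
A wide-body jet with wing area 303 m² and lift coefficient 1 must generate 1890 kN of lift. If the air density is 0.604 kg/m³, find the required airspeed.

v = 144 m/s

L = ½ρv²S·CL ⇒ v = √(2L/(ρ·S·CL))
v = √(2 × 1.89×10^6 / (0.604 × 303 × 1)) = √20650 = 144 m/s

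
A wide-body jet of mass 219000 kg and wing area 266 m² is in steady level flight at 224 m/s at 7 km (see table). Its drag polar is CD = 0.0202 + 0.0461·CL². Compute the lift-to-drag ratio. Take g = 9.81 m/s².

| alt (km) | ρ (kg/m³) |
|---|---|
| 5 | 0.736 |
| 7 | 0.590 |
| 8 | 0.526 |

At 7 km, from the table: ρ = 0.590 kg/m³.
In steady level flight, lift balances weight: W = mg = 219000 × 9.81 = 2.1484×10^6 N.
Dynamic pressure q = 0.5 × 0.59 × 224² = 14800 Pa.
CL = 2W/(ρv²S) = 2×2.1484×10^6/(0.59×224²×266) = 0.5456.
CD = 0.0202 + 0.0461 × 0.5456² = 0.03393.
L/D = CL/CD = 0.5456 / 0.03393 = 16.1

L/D = 16.1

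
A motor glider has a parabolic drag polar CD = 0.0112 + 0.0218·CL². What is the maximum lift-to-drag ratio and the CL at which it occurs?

(L/D)max = 32, at CL = 0.717

For CD = CD0 + K·CL², (L/D)max occurs at CL* = √(CD0/K) and equals 1/(2√(K·CD0)).
(L/D)max = 1/(2√(0.0218 × 0.0112)) = 1/(2 × 0.01563) = 32
CL* = √(0.0112/0.0218) = 0.717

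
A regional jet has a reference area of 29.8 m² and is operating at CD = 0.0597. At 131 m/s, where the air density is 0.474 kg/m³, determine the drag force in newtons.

D = ½ρv²S·CD = ½ × 0.474 × 131² × 29.8 × 0.0597 = 7240 N ≈ 7.24 kN

D = 7240 N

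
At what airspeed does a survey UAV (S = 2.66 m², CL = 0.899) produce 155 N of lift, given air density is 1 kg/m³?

v = 11.4 m/s

L = ½ρv²S·CL ⇒ v = √(2L/(ρ·S·CL))
v = √(2 × 155 / (1 × 2.66 × 0.899)) = √129.6 = 11.4 m/s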